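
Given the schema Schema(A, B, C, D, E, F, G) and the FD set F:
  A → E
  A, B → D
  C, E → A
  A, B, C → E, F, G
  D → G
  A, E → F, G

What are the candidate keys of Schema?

No FD produces {B, C}, so they must be in every candidate key.
{A, B, C}⁺ = {A, B, C, D, E, F, G}, which is every attribute, so {A, B, C} is a candidate key.
{B, C, E}⁺ = {A, B, C, D, E, F, G}, which is every attribute, so {B, C, E} is a candidate key.
No proper subset of any of these is a key, and no other minimal superkey exists.

{A, B, C}, {B, C, E}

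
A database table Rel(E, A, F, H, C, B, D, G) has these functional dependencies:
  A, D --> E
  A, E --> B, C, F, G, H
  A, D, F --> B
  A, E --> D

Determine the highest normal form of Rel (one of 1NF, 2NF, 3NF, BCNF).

BCNF

Candidate keys: {A, D}, {A, E}. Prime attributes: {A, D, E}.
The left-hand side of every FD is a superkey, so BCNF is satisfied.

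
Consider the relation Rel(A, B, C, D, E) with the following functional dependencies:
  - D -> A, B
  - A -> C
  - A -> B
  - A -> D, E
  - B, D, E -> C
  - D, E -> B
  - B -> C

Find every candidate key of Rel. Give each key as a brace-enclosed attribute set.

{A} is a candidate key since {A}⁺ = {A, B, C, D, E} covers every attribute.
{D} is a candidate key since {D}⁺ = {A, B, C, D, E} covers every attribute.
These are minimal and exhaustive — every other superkey contains one of them.

{A}, {D}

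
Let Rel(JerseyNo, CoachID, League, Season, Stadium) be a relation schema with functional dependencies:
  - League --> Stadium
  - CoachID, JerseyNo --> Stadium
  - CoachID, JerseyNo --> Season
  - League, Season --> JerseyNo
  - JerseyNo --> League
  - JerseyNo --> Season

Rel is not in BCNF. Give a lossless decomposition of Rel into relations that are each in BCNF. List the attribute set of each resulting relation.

{CoachID, League, Season}; {JerseyNo, League, Season}; {League, Stadium}

Candidate keys of the original relation: {CoachID, JerseyNo}, {CoachID, League, Season}.
{CoachID, JerseyNo, League, Season, Stadium}: {League} determines {League, Stadium} here but is not a superkey — split on League --> Stadium, giving {League, Stadium} and {CoachID, JerseyNo, League, Season}.
{League, Stadium}: every determinant is a superkey — BCNF.
{CoachID, JerseyNo, League, Season}: {League, Season} determines {JerseyNo, League, Season} here but is not a superkey — split on League, Season --> JerseyNo, giving {JerseyNo, League, Season} and {CoachID, League, Season}.
{JerseyNo, League, Season}: every determinant is a superkey — BCNF.
{CoachID, League, Season}: every determinant is a superkey — BCNF.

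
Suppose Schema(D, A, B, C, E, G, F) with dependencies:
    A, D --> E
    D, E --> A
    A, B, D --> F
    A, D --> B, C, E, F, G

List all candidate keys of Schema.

{A, D}, {D, E}

{D} never appears on the right of any FD, so every key must include it.
{A, D}⁺ = {A, B, C, D, E, F, G} — all of the relation — so {A, D} is a candidate key.
{D, E}⁺ = {A, B, C, D, E, F, G} — all of the relation — so {D, E} is a candidate key.
These are minimal and exhaustive — every other superkey contains one of them.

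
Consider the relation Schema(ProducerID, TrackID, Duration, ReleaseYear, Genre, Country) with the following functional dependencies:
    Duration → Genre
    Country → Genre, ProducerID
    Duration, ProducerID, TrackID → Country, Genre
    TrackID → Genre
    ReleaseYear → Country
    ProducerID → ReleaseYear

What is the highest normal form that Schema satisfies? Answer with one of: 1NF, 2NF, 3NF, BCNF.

1NF

Candidate keys: {Country, Duration, TrackID}, {Duration, ProducerID, TrackID}, {Duration, ReleaseYear, TrackID}. Prime attributes: {Country, Duration, ProducerID, ReleaseYear, TrackID}.
Duration → Genre breaks BCNF: {Duration}⁺ = {Duration, Genre}, so {Duration} is not a superkey.
Duration → Genre has non-prime {Genre} on the right and a non-superkey on the left, so 3NF fails.
The proper key subset {Country} of {Country, Duration, TrackID} determines non-prime {Genre}, so the relation is not even in 2NF.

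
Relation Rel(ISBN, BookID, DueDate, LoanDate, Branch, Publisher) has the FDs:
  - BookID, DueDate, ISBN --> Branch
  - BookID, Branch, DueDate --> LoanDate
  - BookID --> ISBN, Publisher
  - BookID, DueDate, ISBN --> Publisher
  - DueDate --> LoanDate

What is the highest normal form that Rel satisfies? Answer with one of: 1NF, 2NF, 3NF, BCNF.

Candidate key: {BookID, DueDate}. Prime attributes: {BookID, DueDate}.
BookID --> ISBN, Publisher: {BookID}⁺ = {BookID, ISBN, Publisher}, which is not all of the attributes, so the left side is not a superkey — BCNF is violated.
BookID --> ISBN, Publisher has non-prime {ISBN, Publisher} on the right and a non-superkey on the left, so 3NF fails.
The proper key subset {BookID} of {BookID, DueDate} determines non-prime {ISBN, Publisher}, so the relation is not even in 2NF.

1NF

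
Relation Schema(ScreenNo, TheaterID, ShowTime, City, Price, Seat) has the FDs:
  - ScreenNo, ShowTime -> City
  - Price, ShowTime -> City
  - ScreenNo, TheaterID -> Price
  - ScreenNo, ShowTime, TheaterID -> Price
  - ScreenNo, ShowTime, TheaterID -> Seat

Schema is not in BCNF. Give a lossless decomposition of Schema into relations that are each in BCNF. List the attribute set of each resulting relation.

{City, ScreenNo, ShowTime}; {Price, ScreenNo, TheaterID}; {ScreenNo, Seat, ShowTime, TheaterID}

Candidate key of the original relation: {ScreenNo, ShowTime, TheaterID}.
In {City, Price, ScreenNo, Seat, ShowTime, TheaterID}, {ScreenNo, ShowTime} is not a superkey ({ScreenNo, ShowTime}⁺ restricted to this set is {City, ScreenNo, ShowTime}), so split on ScreenNo, ShowTime -> City into {City, ScreenNo, ShowTime} and {Price, ScreenNo, Seat, ShowTime, TheaterID}.
{City, ScreenNo, ShowTime} has no BCNF violation.
In {Price, ScreenNo, Seat, ShowTime, TheaterID}, {ScreenNo, TheaterID} is not a superkey ({ScreenNo, TheaterID}⁺ restricted to this set is {Price, ScreenNo, TheaterID}), so split on ScreenNo, TheaterID -> Price into {Price, ScreenNo, TheaterID} and {ScreenNo, Seat, ShowTime, TheaterID}.
{Price, ScreenNo, TheaterID} has no BCNF violation.
{ScreenNo, Seat, ShowTime, TheaterID} has no BCNF violation.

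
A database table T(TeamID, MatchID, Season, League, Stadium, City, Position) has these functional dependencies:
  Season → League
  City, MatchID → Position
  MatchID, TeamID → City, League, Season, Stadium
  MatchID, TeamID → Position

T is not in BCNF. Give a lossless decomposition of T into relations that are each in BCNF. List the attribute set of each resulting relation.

Candidate key of the original relation: {MatchID, TeamID}.
In {City, League, MatchID, Position, Season, Stadium, TeamID}, {Season} is not a superkey ({Season}⁺ restricted to this set is {League, Season}), so split on Season → League into {League, Season} and {City, MatchID, Position, Season, Stadium, TeamID}.
{League, Season} has no BCNF violation.
In {City, MatchID, Position, Season, Stadium, TeamID}, {City, MatchID} is not a superkey ({City, MatchID}⁺ restricted to this set is {City, MatchID, Position}), so split on City, MatchID → Position into {City, MatchID, Position} and {City, MatchID, Season, Stadium, TeamID}.
{City, MatchID, Position} has no BCNF violation.
{City, MatchID, Season, Stadium, TeamID} has no BCNF violation.

{City, MatchID, Position}; {City, MatchID, Season, Stadium, TeamID}; {League, Season}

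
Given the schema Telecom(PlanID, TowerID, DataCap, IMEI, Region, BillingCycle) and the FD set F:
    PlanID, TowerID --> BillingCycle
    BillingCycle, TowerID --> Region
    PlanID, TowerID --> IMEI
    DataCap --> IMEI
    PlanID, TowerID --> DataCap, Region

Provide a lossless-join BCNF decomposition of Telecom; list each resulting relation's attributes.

Candidate key of the original relation: {PlanID, TowerID}.
Within {BillingCycle, DataCap, IMEI, PlanID, Region, TowerID}: {BillingCycle, TowerID}⁺ ∩ {BillingCycle, DataCap, IMEI, PlanID, Region, TowerID} = {BillingCycle, Region, TowerID}, not the whole set, so BillingCycle, TowerID --> Region violates BCNF; decompose into {BillingCycle, Region, TowerID} and {BillingCycle, DataCap, IMEI, PlanID, TowerID}.
{BillingCycle, Region, TowerID}: every determinant is a superkey — BCNF.
Within {BillingCycle, DataCap, IMEI, PlanID, TowerID}: {DataCap}⁺ ∩ {BillingCycle, DataCap, IMEI, PlanID, TowerID} = {DataCap, IMEI}, not the whole set, so DataCap --> IMEI violates BCNF; decompose into {DataCap, IMEI} and {BillingCycle, DataCap, PlanID, TowerID}.
{DataCap, IMEI}: every determinant is a superkey — BCNF.
{BillingCycle, DataCap, PlanID, TowerID}: every determinant is a superkey — BCNF.

{BillingCycle, DataCap, PlanID, TowerID}; {BillingCycle, Region, TowerID}; {DataCap, IMEI}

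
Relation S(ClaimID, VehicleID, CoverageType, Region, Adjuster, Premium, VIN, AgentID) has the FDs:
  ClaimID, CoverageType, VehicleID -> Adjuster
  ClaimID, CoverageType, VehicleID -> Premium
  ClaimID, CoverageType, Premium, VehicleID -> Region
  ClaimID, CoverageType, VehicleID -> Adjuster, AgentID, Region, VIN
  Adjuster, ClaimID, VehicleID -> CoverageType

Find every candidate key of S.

Attributes never on any right-hand side: {ClaimID, VehicleID} — every candidate key must contain all of them.
{Adjuster, ClaimID, VehicleID}⁺ = {Adjuster, AgentID, ClaimID, CoverageType, Premium, Region, VIN, VehicleID}, which is every attribute, so {Adjuster, ClaimID, VehicleID} is a candidate key.
{ClaimID, CoverageType, VehicleID}⁺ = {Adjuster, AgentID, ClaimID, CoverageType, Premium, Region, VIN, VehicleID}, which is every attribute, so {ClaimID, CoverageType, VehicleID} is a candidate key.
Any other superkey properly contains one of these, so there are no further candidate keys.

{Adjuster, ClaimID, VehicleID}, {ClaimID, CoverageType, VehicleID}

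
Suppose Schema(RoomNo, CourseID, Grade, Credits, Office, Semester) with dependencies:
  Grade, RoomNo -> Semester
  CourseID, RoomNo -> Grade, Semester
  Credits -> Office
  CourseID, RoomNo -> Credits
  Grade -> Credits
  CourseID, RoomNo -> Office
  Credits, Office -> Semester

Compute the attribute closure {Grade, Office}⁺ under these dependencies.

Start with {Grade, Office}.
Grade -> Credits applies; add {Credits} → now {Credits, Grade, Office}.
Credits, Office -> Semester applies; add {Semester} → now {Credits, Grade, Office, Semester}.
No further FD applies.

{Credits, Grade, Office, Semester}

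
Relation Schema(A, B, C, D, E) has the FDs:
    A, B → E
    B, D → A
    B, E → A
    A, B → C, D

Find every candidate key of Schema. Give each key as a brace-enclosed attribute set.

{A, B}, {B, D}, {B, E}

{B} never appears on the right of any FD, so every key must include it.
{A, B}⁺ = {A, B, C, D, E} — all of the relation — so {A, B} is a candidate key.
{B, D}⁺ = {A, B, C, D, E} — all of the relation — so {B, D} is a candidate key.
{B, E}⁺ = {A, B, C, D, E} — all of the relation — so {B, E} is a candidate key.
Any other superkey properly contains one of these, so there are no further candidate keys.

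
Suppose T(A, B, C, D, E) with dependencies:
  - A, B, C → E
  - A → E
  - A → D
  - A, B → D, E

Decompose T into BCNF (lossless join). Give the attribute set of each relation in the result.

Candidate key of the original relation: {A, B, C}.
In {A, B, C, D, E}, {A} is not a superkey ({A}⁺ restricted to this set is {A, D, E}), so split on A → D, E into {A, D, E} and {A, B, C}.
{A, D, E} has no BCNF violation.
{A, B, C} has no BCNF violation.

{A, B, C}; {A, D, E}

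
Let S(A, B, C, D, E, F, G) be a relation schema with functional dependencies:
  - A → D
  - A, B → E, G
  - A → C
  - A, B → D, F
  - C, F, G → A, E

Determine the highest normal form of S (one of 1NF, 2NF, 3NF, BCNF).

1NF

Candidate keys: {A, B}, {B, C, F, G}. Prime attributes: {A, B, C, F, G}.
A → D breaks BCNF: {A}⁺ = {A, C, D}, so {A} is not a superkey.
A → D has non-prime {D} on the right and a non-superkey on the left, so 3NF fails.
Since {A} ⊂ {A, B} and {A}⁺ ⊇ {D} with {D} non-prime, there is a partial dependency; 2NF fails.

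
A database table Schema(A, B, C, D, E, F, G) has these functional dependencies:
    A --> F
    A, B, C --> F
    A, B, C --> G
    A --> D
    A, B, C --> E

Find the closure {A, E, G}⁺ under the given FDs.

{A, D, E, F, G}

Start with {A, E, G}.
A --> F applies; add {F} → now {A, E, F, G}.
A --> D applies; add {D} → now {A, D, E, F, G}.
No further FD applies.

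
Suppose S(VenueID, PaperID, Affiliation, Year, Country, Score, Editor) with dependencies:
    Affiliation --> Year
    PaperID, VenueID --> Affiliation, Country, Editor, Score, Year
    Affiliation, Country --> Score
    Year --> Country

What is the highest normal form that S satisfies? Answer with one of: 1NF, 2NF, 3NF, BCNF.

2NF

Candidate key: {PaperID, VenueID}. Prime attributes: {PaperID, VenueID}.
Affiliation --> Year: {Affiliation}⁺ = {Affiliation, Country, Score, Year}, which is not all of the attributes, so the left side is not a superkey — BCNF is violated.
Because {Year} is non-prime and the left side of Affiliation --> Year is not a superkey, the relation is not in 3NF.
Checking every proper subset of each key, none determines a non-prime attribute — 2NF is satisfied.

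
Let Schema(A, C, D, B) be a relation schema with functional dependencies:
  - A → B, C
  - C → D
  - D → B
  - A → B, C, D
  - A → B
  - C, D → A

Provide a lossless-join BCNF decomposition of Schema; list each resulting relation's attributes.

{A, C, D}; {B, D}

Candidate keys of the original relation: {A}, {C}.
In {A, B, C, D}, {D} is not a superkey ({D}⁺ restricted to this set is {B, D}), so split on D → B into {B, D} and {A, C, D}.
{B, D}: every determinant is a superkey — BCNF.
{A, C, D}: every determinant is a superkey — BCNF.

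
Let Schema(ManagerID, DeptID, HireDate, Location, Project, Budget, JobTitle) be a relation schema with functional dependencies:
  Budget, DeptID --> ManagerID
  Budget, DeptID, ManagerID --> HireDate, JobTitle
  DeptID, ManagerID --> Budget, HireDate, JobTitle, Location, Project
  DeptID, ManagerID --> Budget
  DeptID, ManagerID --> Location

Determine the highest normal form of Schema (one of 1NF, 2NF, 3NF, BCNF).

Candidate keys: {Budget, DeptID}, {DeptID, ManagerID}. Prime attributes: {Budget, DeptID, ManagerID}.
Each dependency's left side is a superkey — BCNF holds.

BCNF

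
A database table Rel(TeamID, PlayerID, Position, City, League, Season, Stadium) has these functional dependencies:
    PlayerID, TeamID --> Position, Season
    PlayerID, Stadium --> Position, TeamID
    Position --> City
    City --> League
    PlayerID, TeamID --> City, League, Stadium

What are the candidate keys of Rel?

{PlayerID, Stadium}, {PlayerID, TeamID}

{PlayerID} never appears on the right of any FD, so every key must include it.
Closure of {PlayerID, Stadium} is {City, League, PlayerID, Position, Season, Stadium, TeamID}, the whole schema; {PlayerID, Stadium} is a candidate key.
Closure of {PlayerID, TeamID} is {City, League, PlayerID, Position, Season, Stadium, TeamID}, the whole schema; {PlayerID, TeamID} is a candidate key.
No proper subset of any of these is a key, and no other minimal superkey exists.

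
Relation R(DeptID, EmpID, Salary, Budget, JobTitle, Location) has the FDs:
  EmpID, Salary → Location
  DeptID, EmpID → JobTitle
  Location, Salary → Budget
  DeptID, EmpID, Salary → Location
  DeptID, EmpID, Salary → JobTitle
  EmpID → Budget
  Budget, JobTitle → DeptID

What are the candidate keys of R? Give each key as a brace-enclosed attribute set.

Attributes never on any right-hand side: {EmpID, Salary} — every candidate key must contain all of them.
{DeptID, EmpID, Salary} is a candidate key since {DeptID, EmpID, Salary}⁺ = {Budget, DeptID, EmpID, JobTitle, Location, Salary} covers every attribute.
{EmpID, JobTitle, Salary} is a candidate key since {EmpID, JobTitle, Salary}⁺ = {Budget, DeptID, EmpID, JobTitle, Location, Salary} covers every attribute.
Any other superkey properly contains one of these, so there are no further candidate keys.

{DeptID, EmpID, Salary}, {EmpID, JobTitle, Salary}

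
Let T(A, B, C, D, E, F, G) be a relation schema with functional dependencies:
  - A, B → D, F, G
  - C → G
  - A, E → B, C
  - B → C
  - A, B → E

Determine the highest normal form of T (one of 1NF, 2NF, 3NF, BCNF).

Candidate keys: {A, B}, {A, E}. Prime attributes: {A, B, E}.
For C → G we have {C}⁺ = {C, G}; {C} is not a superkey, so BCNF fails.
C → G determines the non-prime attribute {G} from a non-superkey — 3NF is violated.
{B} is a proper subset of the key {A, B}, and {B}⁺ contains the non-prime attributes {C, G} — a partial dependency, so 2NF is violated.

1NF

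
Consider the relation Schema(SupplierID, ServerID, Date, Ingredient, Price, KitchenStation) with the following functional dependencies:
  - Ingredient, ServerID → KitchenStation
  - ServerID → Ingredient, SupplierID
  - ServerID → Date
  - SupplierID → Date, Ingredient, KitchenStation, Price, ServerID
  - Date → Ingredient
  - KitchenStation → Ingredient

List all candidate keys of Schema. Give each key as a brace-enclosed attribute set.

{ServerID}, {SupplierID}

{ServerID}⁺ = {Date, Ingredient, KitchenStation, Price, ServerID, SupplierID} — all of the relation — so {ServerID} is a candidate key.
{SupplierID}⁺ = {Date, Ingredient, KitchenStation, Price, ServerID, SupplierID} — all of the relation — so {SupplierID} is a candidate key.
These are minimal and exhaustive — every other superkey contains one of them.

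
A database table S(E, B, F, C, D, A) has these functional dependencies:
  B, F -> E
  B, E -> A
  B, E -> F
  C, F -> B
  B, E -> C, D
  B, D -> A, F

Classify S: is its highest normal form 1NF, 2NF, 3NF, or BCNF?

Candidate keys: {B, D}, {B, E}, {B, F}, {C, F}. Prime attributes: {B, C, D, E, F}.
The left-hand side of every FD is a superkey, so BCNF is satisfied.

BCNF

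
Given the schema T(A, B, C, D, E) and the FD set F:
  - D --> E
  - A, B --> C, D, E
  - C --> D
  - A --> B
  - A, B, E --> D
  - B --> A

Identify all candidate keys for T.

Closure of {A} is {A, B, C, D, E}, the whole schema; {A} is a candidate key.
Closure of {B} is {A, B, C, D, E}, the whole schema; {B} is a candidate key.
Any other superkey properly contains one of these, so there are no further candidate keys.

{A}, {B}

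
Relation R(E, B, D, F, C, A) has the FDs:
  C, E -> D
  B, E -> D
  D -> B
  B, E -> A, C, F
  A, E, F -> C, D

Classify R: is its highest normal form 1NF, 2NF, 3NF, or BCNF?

3NF

Candidate keys: {A, E, F}, {B, E}, {C, E}, {D, E}. Prime attributes: {A, B, C, D, E, F}.
D -> B breaks BCNF: {D}⁺ = {B, D}, so {D} is not a superkey.
Its right-hand attributes {B} are all prime, as are those of every other non-superkey FD — the relation is in 3NF.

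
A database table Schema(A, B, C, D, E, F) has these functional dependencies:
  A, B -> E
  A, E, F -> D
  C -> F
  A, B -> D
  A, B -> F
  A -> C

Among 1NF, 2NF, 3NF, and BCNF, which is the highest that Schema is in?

Candidate key: {A, B}. Prime attributes: {A, B}.
For A, E, F -> D we have {A, E, F}⁺ = {A, C, D, E, F}; {A, E, F} is not a superkey, so BCNF fails.
A, E, F -> D has non-prime {D} on the right and a non-superkey on the left, so 3NF fails.
Since {A} ⊂ {A, B} and {A}⁺ ⊇ {C, F} with {C, F} non-prime, there is a partial dependency; 2NF fails.

1NF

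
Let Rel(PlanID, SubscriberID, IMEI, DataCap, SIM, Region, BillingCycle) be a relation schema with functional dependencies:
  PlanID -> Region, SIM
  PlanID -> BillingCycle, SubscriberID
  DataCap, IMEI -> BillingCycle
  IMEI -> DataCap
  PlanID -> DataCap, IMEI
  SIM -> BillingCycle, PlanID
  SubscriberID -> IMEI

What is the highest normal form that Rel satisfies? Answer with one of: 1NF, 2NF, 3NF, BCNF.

Candidate keys: {PlanID}, {SIM}. Prime attributes: {PlanID, SIM}.
For DataCap, IMEI -> BillingCycle we have {DataCap, IMEI}⁺ = {BillingCycle, DataCap, IMEI}; {DataCap, IMEI} is not a superkey, so BCNF fails.
DataCap, IMEI -> BillingCycle determines the non-prime attribute {BillingCycle} from a non-superkey — 3NF is violated.
Every candidate key is a single attribute, so no partial dependency is possible; 2NF holds.

2NF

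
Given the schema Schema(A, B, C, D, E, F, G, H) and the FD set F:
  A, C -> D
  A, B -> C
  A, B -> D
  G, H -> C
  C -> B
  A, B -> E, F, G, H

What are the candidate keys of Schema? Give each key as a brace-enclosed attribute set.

{A, B}, {A, C}, {A, G, H}

No FD produces {A}, so it must be in every candidate key.
{A, B}⁺ = {A, B, C, D, E, F, G, H}, which is every attribute, so {A, B} is a candidate key.
{A, C}⁺ = {A, B, C, D, E, F, G, H}, which is every attribute, so {A, C} is a candidate key.
{A, G, H}⁺ = {A, B, C, D, E, F, G, H}, which is every attribute, so {A, G, H} is a candidate key.
Any other superkey properly contains one of these, so there are no further candidate keys.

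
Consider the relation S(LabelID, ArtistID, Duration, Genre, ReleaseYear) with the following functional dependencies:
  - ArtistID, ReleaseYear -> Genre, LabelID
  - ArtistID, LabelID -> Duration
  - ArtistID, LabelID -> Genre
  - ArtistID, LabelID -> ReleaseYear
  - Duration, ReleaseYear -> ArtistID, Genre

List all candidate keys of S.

{ArtistID, LabelID}, {ArtistID, ReleaseYear}, {Duration, ReleaseYear}

Closure of {ArtistID, LabelID} is {ArtistID, Duration, Genre, LabelID, ReleaseYear}, the whole schema; {ArtistID, LabelID} is a candidate key.
Closure of {ArtistID, ReleaseYear} is {ArtistID, Duration, Genre, LabelID, ReleaseYear}, the whole schema; {ArtistID, ReleaseYear} is a candidate key.
Closure of {Duration, ReleaseYear} is {ArtistID, Duration, Genre, LabelID, ReleaseYear}, the whole schema; {Duration, ReleaseYear} is a candidate key.
These are minimal and exhaustive — every other superkey contains one of them.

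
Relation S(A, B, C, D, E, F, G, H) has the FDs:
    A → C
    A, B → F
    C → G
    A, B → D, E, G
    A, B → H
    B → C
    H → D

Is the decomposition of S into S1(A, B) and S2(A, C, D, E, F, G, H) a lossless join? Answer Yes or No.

S1 ∩ S2 = {A}; its closure under F is {A, C, G}.
Neither S1 nor S2 is contained in that closure, so the decomposition is lossy.

No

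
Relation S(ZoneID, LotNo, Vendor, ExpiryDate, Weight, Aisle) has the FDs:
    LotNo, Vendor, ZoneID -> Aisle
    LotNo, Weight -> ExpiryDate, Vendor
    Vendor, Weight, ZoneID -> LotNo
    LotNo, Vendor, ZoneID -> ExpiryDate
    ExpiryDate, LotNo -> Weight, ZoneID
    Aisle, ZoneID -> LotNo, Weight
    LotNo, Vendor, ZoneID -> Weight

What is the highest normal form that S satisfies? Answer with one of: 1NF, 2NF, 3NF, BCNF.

Candidate keys: {Aisle, ZoneID}, {ExpiryDate, LotNo}, {LotNo, Vendor, ZoneID}, {LotNo, Weight}, {Vendor, Weight, ZoneID}. Prime attributes: {Aisle, ExpiryDate, LotNo, Vendor, Weight, ZoneID}.
Every FD has a superkey on the left, so the relation is in BCNF.

BCNF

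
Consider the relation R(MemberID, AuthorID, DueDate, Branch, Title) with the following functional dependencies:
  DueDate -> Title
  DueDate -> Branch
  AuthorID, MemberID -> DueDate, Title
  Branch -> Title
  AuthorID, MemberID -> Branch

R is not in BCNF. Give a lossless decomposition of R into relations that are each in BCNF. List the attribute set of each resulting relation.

Candidate key of the original relation: {AuthorID, MemberID}.
{AuthorID, Branch, DueDate, MemberID, Title}: {DueDate} determines {Branch, DueDate, Title} here but is not a superkey — split on DueDate -> Branch, Title, giving {Branch, DueDate, Title} and {AuthorID, DueDate, MemberID}.
{Branch, DueDate, Title}: {Branch} determines {Branch, Title} here but is not a superkey — split on Branch -> Title, giving {Branch, Title} and {Branch, DueDate}.
{Branch, Title} has no BCNF violation.
{Branch, DueDate} has no BCNF violation.
{AuthorID, DueDate, MemberID} has no BCNF violation.

{AuthorID, DueDate, MemberID}; {Branch, DueDate}; {Branch, Title}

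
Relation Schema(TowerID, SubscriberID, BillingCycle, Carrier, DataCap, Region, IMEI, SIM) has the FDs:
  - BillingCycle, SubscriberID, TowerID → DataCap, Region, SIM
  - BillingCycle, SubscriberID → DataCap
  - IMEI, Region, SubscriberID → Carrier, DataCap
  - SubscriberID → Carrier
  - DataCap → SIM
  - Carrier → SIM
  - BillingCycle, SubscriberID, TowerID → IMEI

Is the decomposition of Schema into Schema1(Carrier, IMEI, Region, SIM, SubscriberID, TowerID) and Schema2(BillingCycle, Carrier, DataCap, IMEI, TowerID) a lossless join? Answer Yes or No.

The shared attributes are {Carrier, IMEI, TowerID} and {Carrier, IMEI, TowerID}⁺ = {Carrier, IMEI, SIM, TowerID}.
The closure covers neither Schema1 nor Schema2 entirely; the join is not lossless.

No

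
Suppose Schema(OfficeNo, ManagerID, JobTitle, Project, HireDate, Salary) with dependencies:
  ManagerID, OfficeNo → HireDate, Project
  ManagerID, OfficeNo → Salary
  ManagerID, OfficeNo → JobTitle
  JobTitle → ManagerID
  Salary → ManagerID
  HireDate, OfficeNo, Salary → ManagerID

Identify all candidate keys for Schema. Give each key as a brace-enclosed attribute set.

No FD produces {OfficeNo}, so it must be in every candidate key.
{JobTitle, OfficeNo} is a candidate key since {JobTitle, OfficeNo}⁺ = {HireDate, JobTitle, ManagerID, OfficeNo, Project, Salary} covers every attribute.
{ManagerID, OfficeNo} is a candidate key since {ManagerID, OfficeNo}⁺ = {HireDate, JobTitle, ManagerID, OfficeNo, Project, Salary} covers every attribute.
{OfficeNo, Salary} is a candidate key since {OfficeNo, Salary}⁺ = {HireDate, JobTitle, ManagerID, OfficeNo, Project, Salary} covers every attribute.
These are minimal and exhaustive — every other superkey contains one of them.

{JobTitle, OfficeNo}, {ManagerID, OfficeNo}, {OfficeNo, Salary}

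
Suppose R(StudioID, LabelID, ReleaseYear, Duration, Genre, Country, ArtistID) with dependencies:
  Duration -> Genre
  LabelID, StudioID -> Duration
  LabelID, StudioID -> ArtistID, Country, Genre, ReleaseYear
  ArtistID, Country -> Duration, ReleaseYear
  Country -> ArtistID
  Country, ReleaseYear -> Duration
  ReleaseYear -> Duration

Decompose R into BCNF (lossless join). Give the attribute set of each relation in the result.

Candidate key of the original relation: {LabelID, StudioID}.
{ArtistID, Country, Duration, Genre, LabelID, ReleaseYear, StudioID}: {Duration} determines {Duration, Genre} here but is not a superkey — split on Duration -> Genre, giving {Duration, Genre} and {ArtistID, Country, Duration, LabelID, ReleaseYear, StudioID}.
{Duration, Genre} is in BCNF.
{ArtistID, Country, Duration, LabelID, ReleaseYear, StudioID}: {ArtistID, Country} determines {ArtistID, Country, Duration, ReleaseYear} here but is not a superkey — split on ArtistID, Country -> Duration, ReleaseYear, giving {ArtistID, Country, Duration, ReleaseYear} and {ArtistID, Country, LabelID, StudioID}.
{ArtistID, Country, Duration, ReleaseYear}: {ReleaseYear} determines {Duration, ReleaseYear} here but is not a superkey — split on ReleaseYear -> Duration, giving {Duration, ReleaseYear} and {ArtistID, Country, ReleaseYear}.
{Duration, ReleaseYear} is in BCNF.
{ArtistID, Country, ReleaseYear} is in BCNF.
{ArtistID, Country, LabelID, StudioID}: {Country} determines {ArtistID, Country} here but is not a superkey — split on Country -> ArtistID, giving {ArtistID, Country} and {Country, LabelID, StudioID}.
{ArtistID, Country} is in BCNF.
{Country, LabelID, StudioID} is in BCNF.

{ArtistID, Country, ReleaseYear}; {Country, LabelID, StudioID}; {Duration, Genre}; {Duration, ReleaseYear}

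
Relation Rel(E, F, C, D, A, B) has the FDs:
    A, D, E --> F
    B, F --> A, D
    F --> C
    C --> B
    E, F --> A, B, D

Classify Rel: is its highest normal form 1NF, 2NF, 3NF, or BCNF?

1NF

Candidate keys: {A, D, E}, {E, F}. Prime attributes: {A, D, E, F}.
B, F --> A, D breaks BCNF: {B, F}⁺ = {A, B, C, D, F}, so {B, F} is not a superkey.
F --> C determines the non-prime attribute {C} from a non-superkey — 3NF is violated.
{F} is a proper subset of the key {E, F}, and {F}⁺ contains the non-prime attributes {B, C} — a partial dependency, so 2NF is violated.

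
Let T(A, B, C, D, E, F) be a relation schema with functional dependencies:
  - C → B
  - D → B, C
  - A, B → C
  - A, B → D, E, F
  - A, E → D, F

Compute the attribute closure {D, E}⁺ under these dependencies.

Start with {D, E}.
D → B, C applies; add {B, C} → now {B, C, D, E}.
No further FD applies.

{B, C, D, E}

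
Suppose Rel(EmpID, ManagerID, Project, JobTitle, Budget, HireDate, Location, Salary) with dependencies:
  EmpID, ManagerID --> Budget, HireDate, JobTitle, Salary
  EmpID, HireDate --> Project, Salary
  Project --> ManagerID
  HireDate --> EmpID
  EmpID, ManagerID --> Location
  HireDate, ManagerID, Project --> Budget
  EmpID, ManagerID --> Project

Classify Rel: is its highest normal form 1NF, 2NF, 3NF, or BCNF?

3NF

Candidate keys: {EmpID, ManagerID}, {EmpID, Project}, {HireDate}. Prime attributes: {EmpID, HireDate, ManagerID, Project}.
For Project --> ManagerID we have {Project}⁺ = {ManagerID, Project}; {Project} is not a superkey, so BCNF fails.
Its right-hand attributes {ManagerID} are all prime, as are those of every other non-superkey FD — the relation is in 3NF.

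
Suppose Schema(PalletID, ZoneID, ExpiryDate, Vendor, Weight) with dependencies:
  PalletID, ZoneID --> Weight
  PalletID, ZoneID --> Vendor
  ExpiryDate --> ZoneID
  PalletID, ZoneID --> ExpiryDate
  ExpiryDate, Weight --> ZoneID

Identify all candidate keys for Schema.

Attributes never on any right-hand side: {PalletID} — every candidate key must contain it.
{ExpiryDate, PalletID}⁺ = {ExpiryDate, PalletID, Vendor, Weight, ZoneID} — all of the relation — so {ExpiryDate, PalletID} is a candidate key.
{PalletID, ZoneID}⁺ = {ExpiryDate, PalletID, Vendor, Weight, ZoneID} — all of the relation — so {PalletID, ZoneID} is a candidate key.
These are minimal and exhaustive — every other superkey contains one of them.

{ExpiryDate, PalletID}, {PalletID, ZoneID}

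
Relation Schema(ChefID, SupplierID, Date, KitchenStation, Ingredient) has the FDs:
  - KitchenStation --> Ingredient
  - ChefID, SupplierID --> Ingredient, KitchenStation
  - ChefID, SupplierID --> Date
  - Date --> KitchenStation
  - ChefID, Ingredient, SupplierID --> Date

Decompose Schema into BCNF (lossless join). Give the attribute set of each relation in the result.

{ChefID, Date, SupplierID}; {Date, KitchenStation}; {Ingredient, KitchenStation}

Candidate key of the original relation: {ChefID, SupplierID}.
Within {ChefID, Date, Ingredient, KitchenStation, SupplierID}: {KitchenStation}⁺ ∩ {ChefID, Date, Ingredient, KitchenStation, SupplierID} = {Ingredient, KitchenStation}, not the whole set, so KitchenStation --> Ingredient violates BCNF; decompose into {Ingredient, KitchenStation} and {ChefID, Date, KitchenStation, SupplierID}.
{Ingredient, KitchenStation} is in BCNF.
Within {ChefID, Date, KitchenStation, SupplierID}: {Date}⁺ ∩ {ChefID, Date, KitchenStation, SupplierID} = {Date, KitchenStation}, not the whole set, so Date --> KitchenStation violates BCNF; decompose into {Date, KitchenStation} and {ChefID, Date, SupplierID}.
{Date, KitchenStation} is in BCNF.
{ChefID, Date, SupplierID} is in BCNF.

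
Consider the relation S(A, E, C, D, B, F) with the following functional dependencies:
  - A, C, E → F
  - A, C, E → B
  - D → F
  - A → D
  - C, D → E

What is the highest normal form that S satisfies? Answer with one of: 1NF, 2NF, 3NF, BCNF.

Candidate key: {A, C}. Prime attributes: {A, C}.
D → F: {D}⁺ = {D, F}, which is not all of the attributes, so the left side is not a superkey — BCNF is violated.
D → F has non-prime {F} on the right and a non-superkey on the left, so 3NF fails.
{A} is a proper subset of the key {A, C}, and {A}⁺ contains the non-prime attributes {D, F} — a partial dependency, so 2NF is violated.

1NF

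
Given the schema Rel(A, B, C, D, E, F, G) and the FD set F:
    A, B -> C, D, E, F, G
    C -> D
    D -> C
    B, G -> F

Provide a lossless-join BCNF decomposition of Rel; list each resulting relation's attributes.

Candidate key of the original relation: {A, B}.
Within {A, B, C, D, E, F, G}: {C}⁺ ∩ {A, B, C, D, E, F, G} = {C, D}, not the whole set, so C -> D violates BCNF; decompose into {C, D} and {A, B, C, E, F, G}.
{C, D} is in BCNF.
Within {A, B, C, E, F, G}: {B, G}⁺ ∩ {A, B, C, E, F, G} = {B, F, G}, not the whole set, so B, G -> F violates BCNF; decompose into {B, F, G} and {A, B, C, E, G}.
{B, F, G} is in BCNF.
{A, B, C, E, G} is in BCNF.

{A, B, C, E, G}; {B, F, G}; {C, D}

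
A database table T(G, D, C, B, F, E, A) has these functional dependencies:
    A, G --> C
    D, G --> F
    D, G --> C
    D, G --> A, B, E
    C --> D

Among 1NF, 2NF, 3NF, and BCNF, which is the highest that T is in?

Candidate keys: {A, G}, {C, G}, {D, G}. Prime attributes: {A, C, D, G}.
C --> D breaks BCNF: {C}⁺ = {C, D}, so {C} is not a superkey.
Since {D} ⊆ prime attributes and every other non-superkey FD also has a prime right side, the schema is in 3NF.

3NF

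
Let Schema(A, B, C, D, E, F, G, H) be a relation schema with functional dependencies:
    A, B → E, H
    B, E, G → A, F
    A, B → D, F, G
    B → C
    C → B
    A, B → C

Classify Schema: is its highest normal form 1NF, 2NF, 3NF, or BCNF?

Candidate keys: {A, B}, {A, C}, {B, E, G}, {C, E, G}. Prime attributes: {A, B, C, E, G}.
B → C: {B}⁺ = {B, C}, which is not all of the attributes, so the left side is not a superkey — BCNF is violated.
Since {C} ⊆ prime attributes and every other non-superkey FD also has a prime right side, the schema is in 3NF.

3NF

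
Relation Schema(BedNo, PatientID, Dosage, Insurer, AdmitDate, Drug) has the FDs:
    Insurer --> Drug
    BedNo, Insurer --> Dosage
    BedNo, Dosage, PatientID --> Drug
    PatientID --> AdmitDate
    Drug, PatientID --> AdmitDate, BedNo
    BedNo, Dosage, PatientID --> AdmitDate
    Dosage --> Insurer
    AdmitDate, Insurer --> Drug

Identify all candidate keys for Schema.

{Dosage, PatientID}, {Insurer, PatientID}

No FD produces {PatientID}, so it must be in every candidate key.
Closure of {Dosage, PatientID} is {AdmitDate, BedNo, Dosage, Drug, Insurer, PatientID}, the whole schema; {Dosage, PatientID} is a candidate key.
Closure of {Insurer, PatientID} is {AdmitDate, BedNo, Dosage, Drug, Insurer, PatientID}, the whole schema; {Insurer, PatientID} is a candidate key.
These are minimal and exhaustive — every other superkey contains one of them.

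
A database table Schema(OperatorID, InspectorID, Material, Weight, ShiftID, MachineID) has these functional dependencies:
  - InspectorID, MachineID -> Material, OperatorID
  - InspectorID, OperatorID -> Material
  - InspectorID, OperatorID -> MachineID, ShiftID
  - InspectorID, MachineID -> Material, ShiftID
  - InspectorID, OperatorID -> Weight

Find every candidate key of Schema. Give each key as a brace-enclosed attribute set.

Attributes never on any right-hand side: {InspectorID} — every candidate key must contain it.
{InspectorID, MachineID}⁺ = {InspectorID, MachineID, Material, OperatorID, ShiftID, Weight} — all of the relation — so {InspectorID, MachineID} is a candidate key.
{InspectorID, OperatorID}⁺ = {InspectorID, MachineID, Material, OperatorID, ShiftID, Weight} — all of the relation — so {InspectorID, OperatorID} is a candidate key.
These are minimal and exhaustive — every other superkey contains one of them.

{InspectorID, MachineID}, {InspectorID, OperatorID}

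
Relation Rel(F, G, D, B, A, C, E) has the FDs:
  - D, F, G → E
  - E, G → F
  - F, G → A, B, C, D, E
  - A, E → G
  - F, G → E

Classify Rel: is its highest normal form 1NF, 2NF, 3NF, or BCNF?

BCNF

Candidate keys: {A, E}, {E, G}, {F, G}. Prime attributes: {A, E, F, G}.
Each dependency's left side is a superkey — BCNF holds.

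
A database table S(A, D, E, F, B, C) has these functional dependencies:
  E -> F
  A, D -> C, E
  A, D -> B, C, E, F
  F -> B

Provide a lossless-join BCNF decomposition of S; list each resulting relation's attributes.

Candidate key of the original relation: {A, D}.
In {A, B, C, D, E, F}, {E} is not a superkey ({E}⁺ restricted to this set is {B, E, F}), so split on E -> B, F into {B, E, F} and {A, C, D, E}.
In {B, E, F}, {F} is not a superkey ({F}⁺ restricted to this set is {B, F}), so split on F -> B into {B, F} and {E, F}.
{B, F} has no BCNF violation.
{E, F} has no BCNF violation.
{A, C, D, E} has no BCNF violation.

{A, C, D, E}; {B, F}; {E, F}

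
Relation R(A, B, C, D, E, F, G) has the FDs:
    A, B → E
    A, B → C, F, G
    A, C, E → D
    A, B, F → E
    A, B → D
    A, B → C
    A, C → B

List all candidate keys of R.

No FD produces {A}, so it must be in every candidate key.
Closure of {A, B} is {A, B, C, D, E, F, G}, the whole schema; {A, B} is a candidate key.
Closure of {A, C} is {A, B, C, D, E, F, G}, the whole schema; {A, C} is a candidate key.
These are minimal and exhaustive — every other superkey contains one of them.

{A, B}, {A, C}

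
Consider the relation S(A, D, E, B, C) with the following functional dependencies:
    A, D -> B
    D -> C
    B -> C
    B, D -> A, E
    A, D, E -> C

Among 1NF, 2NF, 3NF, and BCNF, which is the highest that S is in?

Candidate keys: {A, D}, {B, D}. Prime attributes: {A, B, D}.
D -> C breaks BCNF: {D}⁺ = {C, D}, so {D} is not a superkey.
D -> C determines the non-prime attribute {C} from a non-superkey — 3NF is violated.
The proper key subset {D} of {A, D} determines non-prime {C}, so the relation is not even in 2NF.

1NF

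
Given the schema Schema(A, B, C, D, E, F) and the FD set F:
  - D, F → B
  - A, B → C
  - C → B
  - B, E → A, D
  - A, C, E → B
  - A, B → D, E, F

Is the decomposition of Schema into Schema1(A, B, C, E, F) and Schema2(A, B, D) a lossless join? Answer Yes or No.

The shared attributes are {A, B} and {A, B}⁺ = {A, B, C, D, E, F}.
Since Schema1 ⊆ {A, B, C, D, E, F}, the intersection is a superkey of Schema1; the decomposition is lossless.

Yes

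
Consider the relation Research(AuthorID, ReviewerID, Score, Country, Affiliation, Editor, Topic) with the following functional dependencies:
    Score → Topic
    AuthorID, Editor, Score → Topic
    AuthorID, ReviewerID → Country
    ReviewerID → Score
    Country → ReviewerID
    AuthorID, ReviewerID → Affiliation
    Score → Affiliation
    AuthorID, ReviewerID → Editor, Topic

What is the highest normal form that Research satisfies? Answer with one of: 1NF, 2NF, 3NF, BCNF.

Candidate keys: {AuthorID, Country}, {AuthorID, ReviewerID}. Prime attributes: {AuthorID, Country, ReviewerID}.
For Score → Topic we have {Score}⁺ = {Affiliation, Score, Topic}; {Score} is not a superkey, so BCNF fails.
Score → Topic has non-prime {Topic} on the right and a non-superkey on the left, so 3NF fails.
{Country} is a proper subset of the key {AuthorID, Country}, and {Country}⁺ contains the non-prime attributes {Affiliation, Score, Topic} — a partial dependency, so 2NF is violated.

1NF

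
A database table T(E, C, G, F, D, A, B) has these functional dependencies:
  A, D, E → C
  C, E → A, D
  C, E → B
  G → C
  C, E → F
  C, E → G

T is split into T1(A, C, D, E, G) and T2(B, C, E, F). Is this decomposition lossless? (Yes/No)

The shared attributes are {C, E} and {C, E}⁺ = {A, B, C, D, E, F, G}.
This includes all of T1, so the common attributes are a superkey of T1 — the join is lossless.

Yes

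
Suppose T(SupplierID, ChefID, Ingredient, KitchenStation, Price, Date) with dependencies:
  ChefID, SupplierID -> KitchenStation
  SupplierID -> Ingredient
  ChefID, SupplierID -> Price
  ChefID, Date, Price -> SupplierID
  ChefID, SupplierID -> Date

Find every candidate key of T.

{ChefID} never appears on the right of any FD, so every key must include it.
Closure of {ChefID, SupplierID} is {ChefID, Date, Ingredient, KitchenStation, Price, SupplierID}, the whole schema; {ChefID, SupplierID} is a candidate key.
Closure of {ChefID, Date, Price} is {ChefID, Date, Ingredient, KitchenStation, Price, SupplierID}, the whole schema; {ChefID, Date, Price} is a candidate key.
These are minimal and exhaustive — every other superkey contains one of them.

{ChefID, Date, Price}, {ChefID, SupplierID}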